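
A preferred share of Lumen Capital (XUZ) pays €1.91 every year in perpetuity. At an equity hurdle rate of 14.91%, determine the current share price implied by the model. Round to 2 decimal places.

Zero-growth DDM (perpetuity): P₀ = D/r = 1.91 / 0.1491 = 12.8102

€12.81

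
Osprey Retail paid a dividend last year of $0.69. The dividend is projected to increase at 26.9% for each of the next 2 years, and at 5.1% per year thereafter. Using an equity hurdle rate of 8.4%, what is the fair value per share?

Two-stage DDM. Project D₁…D_2 at 0.269, terminal growth 0.051, discount at r = 0.084.
D_1 = 0.8756
D_2 = 1.1111
Terminal value at t=2: TV = D_3/(r−g) = 1.1678/(0.084−0.051) = 35.3884
P₀ = 0.8756/(1+0.084)^1 + 1.1111/(1+0.084)^2 + 35.3884/(1+0.084)^2 = 31.8697

$31.87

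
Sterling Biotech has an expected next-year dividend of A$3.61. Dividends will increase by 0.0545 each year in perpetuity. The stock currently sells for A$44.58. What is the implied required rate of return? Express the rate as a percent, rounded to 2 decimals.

Rearranging the constant-growth DDM: r = D₁/P₀ + g.
r = 3.6100 / 44.58 + 0.0545 = 0.08098 + 0.0545 = 0.13548

13.55%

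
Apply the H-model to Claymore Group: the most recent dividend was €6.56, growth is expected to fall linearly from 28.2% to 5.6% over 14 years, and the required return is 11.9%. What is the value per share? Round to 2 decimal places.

€274.69

H-model: P₀ = D₀[(1+g_L) + H(g_S−g_L)]/(r−g_L), with H = 14/2 = 7.
P₀ = 6.56 × [(1+0.056) + 7×(0.282−0.056)] / (0.119−0.056)
   = 6.56 × 2.6380 / 0.063 = 274.6870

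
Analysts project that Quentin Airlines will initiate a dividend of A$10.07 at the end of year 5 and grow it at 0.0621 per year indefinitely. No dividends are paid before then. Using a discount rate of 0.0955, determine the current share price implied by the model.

A$209.33

Deferred-dividend DDM. At t=4 the remaining stream is a growing perpetuity with first payment D_5 = 10.07.
V_4 = D_5/(r−g) = 10.07/(0.0955−0.0621) = 301.4970
P₀ = V_4/(1+r)^4 = 301.4970/(1+0.0955)^4 = 209.3310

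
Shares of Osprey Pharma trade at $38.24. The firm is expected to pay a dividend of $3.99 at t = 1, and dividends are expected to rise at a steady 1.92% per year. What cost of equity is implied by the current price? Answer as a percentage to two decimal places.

12.35%

Rearranging the constant-growth DDM: r = D₁/P₀ + g.
r = 3.9900 / 38.24 + 0.0192 = 0.10434 + 0.0192 = 0.12354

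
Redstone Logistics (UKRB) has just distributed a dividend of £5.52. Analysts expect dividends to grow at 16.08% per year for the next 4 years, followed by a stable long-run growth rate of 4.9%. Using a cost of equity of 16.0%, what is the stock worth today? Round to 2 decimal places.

Two-stage DDM. Project D₁…D_4 at 0.1608, terminal growth 0.049, discount at r = 0.16.
D_1 = 6.4076
D_2 = 7.4380
D_3 = 8.6340
D_4 = 10.0223
Terminal value at t=4: TV = D_5/(r−g) = 10.5134/(0.16−0.049) = 94.7155
P₀ = 6.4076/(1+0.16)^1 + 7.4380/(1+0.16)^2 + 8.6340/(1+0.16)^3 + 10.0223/(1+0.16)^4 + 94.7155/(1+0.16)^4 = 74.4286

£74.43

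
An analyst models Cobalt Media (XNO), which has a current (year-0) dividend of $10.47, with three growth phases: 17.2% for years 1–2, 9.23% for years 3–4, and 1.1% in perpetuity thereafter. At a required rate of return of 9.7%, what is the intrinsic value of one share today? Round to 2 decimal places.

Three-stage DDM. Project D₁…D_4; terminal Gordon value at t=4 with g = 0.011; discount at r = 0.097.
D_1 = 12.2708
D_2 = 14.3814
D_3 = 15.7088
D_4 = 17.1588
TV_4 = 17.3475/(0.097−0.011) = 201.7151
P₀ = Σ Dₜ/(1+r)ᵗ + TV_4/(1+r)^4 = 186.1716

$186.17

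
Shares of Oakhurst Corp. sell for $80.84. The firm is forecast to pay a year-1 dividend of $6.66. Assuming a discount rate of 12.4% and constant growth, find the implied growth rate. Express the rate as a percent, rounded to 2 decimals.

4.16%

From P₀ = D₁/(r − g), the implied growth is g = r − D₁/P₀.
g = 0.124 − 6.66/80.84 = 0.124 − 0.08238 = 0.04162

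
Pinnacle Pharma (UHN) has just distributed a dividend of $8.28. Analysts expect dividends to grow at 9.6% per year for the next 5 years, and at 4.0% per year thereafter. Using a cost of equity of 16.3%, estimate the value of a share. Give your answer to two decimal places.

$86.81

Two-stage DDM. Project D₁…D_5 at 0.096, terminal growth 0.04, discount at r = 0.163.
D_1 = 9.0749
D_2 = 9.9461
D_3 = 10.9009
D_4 = 11.9474
D_5 = 13.0943
Terminal value at t=5: TV = D_6/(r−g) = 13.6181/(0.163−0.04) = 110.7162
P₀ = 9.0749/(1+0.163)^1 + 9.9461/(1+0.163)^2 + 10.9009/(1+0.163)^3 + 11.9474/(1+0.163)^4 + 13.0943/(1+0.163)^5 + 110.7162/(1+0.163)^5 = 86.8083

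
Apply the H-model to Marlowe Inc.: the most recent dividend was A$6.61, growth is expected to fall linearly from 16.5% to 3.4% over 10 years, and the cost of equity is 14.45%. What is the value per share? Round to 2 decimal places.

H-model: P₀ = D₀[(1+g_L) + H(g_S−g_L)]/(r−g_L), with H = 10/2 = 5.
P₀ = 6.61 × [(1+0.034) + 5×(0.165−0.034)] / (0.1445−0.034)
   = 6.61 × 1.6890 / 0.1105 = 101.0343

A$101.03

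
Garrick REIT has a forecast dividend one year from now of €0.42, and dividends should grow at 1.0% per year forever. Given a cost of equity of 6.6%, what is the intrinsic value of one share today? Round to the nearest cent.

Gordon growth model: P₀ = D₁/(r − g), with D₁ = 0.42 given directly.
P₀ = 0.4200 / (0.066 − 0.01) = 0.4200 / 0.056 = 7.5000

€7.50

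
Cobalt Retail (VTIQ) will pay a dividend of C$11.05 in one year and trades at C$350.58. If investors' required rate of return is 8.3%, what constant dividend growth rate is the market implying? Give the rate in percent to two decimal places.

From P₀ = D₁/(r − g), the implied growth is g = r − D₁/P₀.
g = 0.083 − 11.05/350.58 = 0.083 − 0.03152 = 0.05148

5.15%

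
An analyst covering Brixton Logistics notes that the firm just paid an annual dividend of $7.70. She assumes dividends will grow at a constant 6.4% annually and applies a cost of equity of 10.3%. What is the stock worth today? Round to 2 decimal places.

$210.07

Gordon growth model: P₀ = D₁/(r − g). D₁ = 7.70 × (1 + 0.064) = 8.1928.
P₀ = 8.1928 / (0.103 − 0.064) = 8.1928 / 0.039 = 210.0718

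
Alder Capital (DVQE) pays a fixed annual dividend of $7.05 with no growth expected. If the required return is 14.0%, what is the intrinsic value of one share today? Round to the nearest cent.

Zero-growth DDM (perpetuity): P₀ = D/r = 7.05 / 0.14 = 50.3571

$50.36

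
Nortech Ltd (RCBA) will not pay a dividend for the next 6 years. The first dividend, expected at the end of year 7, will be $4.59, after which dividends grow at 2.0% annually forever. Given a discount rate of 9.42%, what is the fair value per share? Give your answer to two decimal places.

Deferred-dividend DDM. At t=6 the remaining stream is a growing perpetuity with first payment D_7 = 4.59.
V_6 = D_7/(r−g) = 4.59/(0.0942−0.02) = 61.8598
P₀ = V_6/(1+r)^6 = 61.8598/(1+0.0942)^6 = 36.0436

$36.04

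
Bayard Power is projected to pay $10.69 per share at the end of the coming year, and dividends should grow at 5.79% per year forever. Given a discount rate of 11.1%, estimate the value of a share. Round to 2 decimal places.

$201.32

Gordon growth model: P₀ = D₁/(r − g), with D₁ = 10.69 given directly.
P₀ = 10.6900 / (0.111 − 0.0579) = 10.6900 / 0.0531 = 201.3183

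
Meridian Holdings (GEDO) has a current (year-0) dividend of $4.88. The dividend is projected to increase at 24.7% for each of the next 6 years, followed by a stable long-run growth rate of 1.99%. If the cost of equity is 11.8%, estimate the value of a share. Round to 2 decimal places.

Two-stage DDM. Project D₁…D_6 at 0.247, terminal growth 0.0199, discount at r = 0.118.
D_1 = 6.0854
D_2 = 7.5884
D_3 = 9.4628
D_4 = 11.8001
D_5 = 14.7147
D_6 = 18.3493
Terminal value at t=6: TV = D_7/(r−g) = 18.7144/(0.118−0.0199) = 190.7687
P₀ = 6.0854/(1+0.118)^1 + 7.5884/(1+0.118)^2 + 9.4628/(1+0.118)^3 + 11.8001/(1+0.118)^4 + 14.7147/(1+0.118)^5 + 18.3493/(1+0.118)^6 + 190.7687/(1+0.118)^6 = 141.3512

$141.35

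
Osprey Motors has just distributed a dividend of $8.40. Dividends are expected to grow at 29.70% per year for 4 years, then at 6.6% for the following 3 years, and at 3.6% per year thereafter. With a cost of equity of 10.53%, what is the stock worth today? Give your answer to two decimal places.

Three-stage DDM. Project D₁…D_7; terminal Gordon value at t=7 with g = 0.036; discount at r = 0.1053.
D_1 = 10.8948
D_2 = 14.1306
D_3 = 18.3273
D_4 = 23.7705
D_5 = 25.3394
D_6 = 27.0118
D_7 = 28.7946
TV_7 = 29.8312/(0.1053−0.036) = 430.4645
P₀ = Σ Dₜ/(1+r)ᵗ + TV_7/(1+r)^7 = 308.9713

$308.97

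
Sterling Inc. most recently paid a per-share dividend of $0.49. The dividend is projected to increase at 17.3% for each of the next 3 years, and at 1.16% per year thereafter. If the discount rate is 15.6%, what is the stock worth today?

Two-stage DDM. Project D₁…D_3 at 0.173, terminal growth 0.0116, discount at r = 0.156.
D_1 = 0.5748
D_2 = 0.6742
D_3 = 0.7908
Terminal value at t=3: TV = D_4/(r−g) = 0.8000/(0.156−0.0116) = 5.5403
P₀ = 0.5748/(1+0.156)^1 + 0.6742/(1+0.156)^2 + 0.7908/(1+0.156)^3 + 5.5403/(1+0.156)^3 = 5.1001

$5.10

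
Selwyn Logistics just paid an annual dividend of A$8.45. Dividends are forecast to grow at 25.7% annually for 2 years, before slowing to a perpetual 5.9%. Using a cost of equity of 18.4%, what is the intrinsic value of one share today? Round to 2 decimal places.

A$99.18

Two-stage DDM. Project D₁…D_2 at 0.257, terminal growth 0.059, discount at r = 0.184.
D_1 = 10.6217
D_2 = 13.3514
Terminal value at t=2: TV = D_3/(r−g) = 14.1391/(0.184−0.059) = 113.1132
P₀ = 10.6217/(1+0.184)^1 + 13.3514/(1+0.184)^2 + 113.1132/(1+0.184)^2 = 99.1832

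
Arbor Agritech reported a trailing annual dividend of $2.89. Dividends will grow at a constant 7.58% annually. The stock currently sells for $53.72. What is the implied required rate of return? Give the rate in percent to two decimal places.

13.37%

Rearranging the constant-growth DDM: r = D₁/P₀ + g.
D₁ = 2.89 × (1 + 0.0758) = 3.1091.
r = 3.1091 / 53.72 + 0.0758 = 0.05788 + 0.0758 = 0.13368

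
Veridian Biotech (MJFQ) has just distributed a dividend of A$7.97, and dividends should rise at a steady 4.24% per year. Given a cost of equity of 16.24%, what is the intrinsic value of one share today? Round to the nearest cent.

A$69.23

Gordon growth model: P₀ = D₁/(r − g). D₁ = 7.97 × (1 + 0.0424) = 8.3079.
P₀ = 8.3079 / (0.1624 − 0.0424) = 8.3079 / 0.12 = 69.2327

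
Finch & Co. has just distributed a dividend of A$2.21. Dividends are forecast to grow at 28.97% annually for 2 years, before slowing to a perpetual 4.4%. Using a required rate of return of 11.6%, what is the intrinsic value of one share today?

Two-stage DDM. Project D₁…D_2 at 0.2897, terminal growth 0.044, discount at r = 0.116.
D_1 = 2.8502
D_2 = 3.6760
Terminal value at t=2: TV = D_3/(r−g) = 3.8377/(0.116−0.044) = 53.3013
P₀ = 2.8502/(1+0.116)^1 + 3.6760/(1+0.116)^2 + 53.3013/(1+0.116)^2 = 48.3021

A$48.30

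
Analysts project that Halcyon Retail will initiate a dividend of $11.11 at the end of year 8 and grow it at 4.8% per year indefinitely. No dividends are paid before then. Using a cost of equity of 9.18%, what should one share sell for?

$137.16

Deferred-dividend DDM. At t=7 the remaining stream is a growing perpetuity with first payment D_8 = 11.11.
V_7 = D_8/(r−g) = 11.11/(0.0918−0.048) = 253.6530
P₀ = V_7/(1+r)^7 = 253.6530/(1+0.0918)^7 = 137.1634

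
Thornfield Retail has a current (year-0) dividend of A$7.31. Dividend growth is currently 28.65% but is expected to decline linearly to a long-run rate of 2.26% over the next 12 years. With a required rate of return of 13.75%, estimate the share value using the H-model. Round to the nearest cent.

H-model: P₀ = D₀[(1+g_L) + H(g_S−g_L)]/(r−g_L), with H = 12/2 = 6.
P₀ = 7.31 × [(1+0.0226) + 6×(0.2865−0.0226)] / (0.1375−0.0226)
   = 7.31 × 2.6060 / 0.1149 = 165.7951

A$165.80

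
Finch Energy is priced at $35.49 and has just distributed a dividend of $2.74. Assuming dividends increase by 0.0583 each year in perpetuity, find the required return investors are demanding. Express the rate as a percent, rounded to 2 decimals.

Rearranging the constant-growth DDM: r = D₁/P₀ + g.
D₁ = 2.74 × (1 + 0.0583) = 2.8997.
r = 2.8997 / 35.49 + 0.0583 = 0.08171 + 0.0583 = 0.14001

14.00%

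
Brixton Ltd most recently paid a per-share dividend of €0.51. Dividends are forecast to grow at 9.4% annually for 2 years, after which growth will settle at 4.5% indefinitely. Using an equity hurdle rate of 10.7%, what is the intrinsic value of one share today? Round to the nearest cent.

Two-stage DDM. Project D₁…D_2 at 0.094, terminal growth 0.045, discount at r = 0.107.
D_1 = 0.5579
D_2 = 0.6104
Terminal value at t=2: TV = D_3/(r−g) = 0.6379/(0.107−0.045) = 10.2880
P₀ = 0.5579/(1+0.107)^1 + 0.6104/(1+0.107)^2 + 10.2880/(1+0.107)^2 = 9.3974

€9.40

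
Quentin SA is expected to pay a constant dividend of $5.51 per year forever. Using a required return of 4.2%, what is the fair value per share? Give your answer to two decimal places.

$131.19

Zero-growth DDM (perpetuity): P₀ = D/r = 5.51 / 0.042 = 131.1905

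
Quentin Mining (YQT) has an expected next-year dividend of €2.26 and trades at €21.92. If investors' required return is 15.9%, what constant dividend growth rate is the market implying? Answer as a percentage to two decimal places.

From P₀ = D₁/(r − g), the implied growth is g = r − D₁/P₀.
g = 0.159 − 2.26/21.92 = 0.159 − 0.10310 = 0.05590

5.59%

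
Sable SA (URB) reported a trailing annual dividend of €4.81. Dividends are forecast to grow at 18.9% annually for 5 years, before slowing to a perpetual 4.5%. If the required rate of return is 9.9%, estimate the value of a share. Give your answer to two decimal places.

Two-stage DDM. Project D₁…D_5 at 0.189, terminal growth 0.045, discount at r = 0.099.
D_1 = 5.7191
D_2 = 6.8000
D_3 = 8.0852
D_4 = 9.6133
D_5 = 11.4302
Terminal value at t=5: TV = D_6/(r−g) = 11.9446/(0.099−0.045) = 221.1958
P₀ = 5.7191/(1+0.099)^1 + 6.8000/(1+0.099)^2 + 8.0852/(1+0.099)^3 + 9.6133/(1+0.099)^4 + 11.4302/(1+0.099)^5 + 221.1958/(1+0.099)^5 = 168.6158

€168.62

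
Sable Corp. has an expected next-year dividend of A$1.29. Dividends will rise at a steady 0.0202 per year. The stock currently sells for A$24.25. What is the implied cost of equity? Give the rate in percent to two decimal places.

7.34%

Rearranging the constant-growth DDM: r = D₁/P₀ + g.
r = 1.2900 / 24.25 + 0.0202 = 0.05320 + 0.0202 = 0.07340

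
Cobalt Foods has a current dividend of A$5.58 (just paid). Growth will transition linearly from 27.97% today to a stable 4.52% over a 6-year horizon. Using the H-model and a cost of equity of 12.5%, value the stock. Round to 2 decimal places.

A$122.28

H-model: P₀ = D₀[(1+g_L) + H(g_S−g_L)]/(r−g_L), with H = 6/2 = 3.
P₀ = 5.58 × [(1+0.0452) + 3×(0.2797−0.0452)] / (0.125−0.0452)
   = 5.58 × 1.7487 / 0.0798 = 122.2775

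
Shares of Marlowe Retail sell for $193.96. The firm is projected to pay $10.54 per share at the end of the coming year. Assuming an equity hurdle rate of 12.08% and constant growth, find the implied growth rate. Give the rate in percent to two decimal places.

6.65%

From P₀ = D₁/(r − g), the implied growth is g = r − D₁/P₀.
g = 0.1208 − 10.54/193.96 = 0.1208 − 0.05434 = 0.06646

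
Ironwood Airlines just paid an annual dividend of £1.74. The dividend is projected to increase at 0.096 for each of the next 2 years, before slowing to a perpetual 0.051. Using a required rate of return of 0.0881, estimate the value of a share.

Two-stage DDM. Project D₁…D_2 at 0.096, terminal growth 0.051, discount at r = 0.0881.
D_1 = 1.9070
D_2 = 2.0901
Terminal value at t=2: TV = D_3/(r−g) = 2.1967/(0.0881−0.051) = 59.2106
P₀ = 1.9070/(1+0.0881)^1 + 2.0901/(1+0.0881)^2 + 59.2106/(1+0.0881)^2 = 53.5285

£53.53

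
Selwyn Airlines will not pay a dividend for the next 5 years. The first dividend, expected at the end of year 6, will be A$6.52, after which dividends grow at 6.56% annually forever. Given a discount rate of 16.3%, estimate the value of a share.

A$31.46

Deferred-dividend DDM. At t=5 the remaining stream is a growing perpetuity with first payment D_6 = 6.52.
V_5 = D_6/(r−g) = 6.52/(0.163−0.0656) = 66.9405
P₀ = V_5/(1+r)^5 = 66.9405/(1+0.163)^5 = 31.4623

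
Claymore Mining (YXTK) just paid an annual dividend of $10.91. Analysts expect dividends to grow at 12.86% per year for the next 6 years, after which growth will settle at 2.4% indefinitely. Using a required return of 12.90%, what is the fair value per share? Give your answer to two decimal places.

Two-stage DDM. Project D₁…D_6 at 0.1286, terminal growth 0.024, discount at r = 0.129.
D_1 = 12.3130
D_2 = 13.8965
D_3 = 15.6836
D_4 = 17.7005
D_5 = 19.9768
D_6 = 22.5458
Terminal value at t=6: TV = D_7/(r−g) = 23.0869/(0.129−0.024) = 219.8749
P₀ = 12.3130/(1+0.129)^1 + 13.8965/(1+0.129)^2 + 15.6836/(1+0.129)^3 + 17.7005/(1+0.129)^4 + 19.9768/(1+0.129)^5 + 22.5458/(1+0.129)^6 + 219.8749/(1+0.129)^6 = 171.5514

$171.55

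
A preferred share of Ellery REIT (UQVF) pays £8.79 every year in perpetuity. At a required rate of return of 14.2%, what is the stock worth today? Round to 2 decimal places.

£61.90

Zero-growth DDM (perpetuity): P₀ = D/r = 8.79 / 0.142 = 61.9014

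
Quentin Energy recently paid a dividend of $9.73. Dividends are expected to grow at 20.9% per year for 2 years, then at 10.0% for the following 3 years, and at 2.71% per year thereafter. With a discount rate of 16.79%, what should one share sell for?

$111.83

Three-stage DDM. Project D₁…D_5; terminal Gordon value at t=5 with g = 0.0271; discount at r = 0.1679.
D_1 = 11.7636
D_2 = 14.2222
D_3 = 15.6444
D_4 = 17.2088
D_5 = 18.9297
TV_5 = 19.4427/(0.1679−0.0271) = 138.0872
P₀ = Σ Dₜ/(1+r)ᵗ + TV_5/(1+r)^5 = 111.8330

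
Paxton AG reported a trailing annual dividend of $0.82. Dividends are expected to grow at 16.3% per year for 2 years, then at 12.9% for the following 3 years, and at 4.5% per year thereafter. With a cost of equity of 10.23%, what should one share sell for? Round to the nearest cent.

Three-stage DDM. Project D₁…D_5; terminal Gordon value at t=5 with g = 0.045; discount at r = 0.1023.
D_1 = 0.9537
D_2 = 1.1091
D_3 = 1.2522
D_4 = 1.4137
D_5 = 1.5961
TV_5 = 1.6679/(0.1023−0.045) = 29.1083
P₀ = Σ Dₜ/(1+r)ᵗ + TV_5/(1+r)^5 = 22.5373

$22.54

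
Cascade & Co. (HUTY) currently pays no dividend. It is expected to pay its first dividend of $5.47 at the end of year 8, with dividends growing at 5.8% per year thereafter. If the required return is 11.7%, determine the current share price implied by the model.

Deferred-dividend DDM. At t=7 the remaining stream is a growing perpetuity with first payment D_8 = 5.47.
V_7 = D_8/(r−g) = 5.47/(0.117−0.058) = 92.7119
P₀ = V_7/(1+r)^7 = 92.7119/(1+0.117)^7 = 42.7330

$42.73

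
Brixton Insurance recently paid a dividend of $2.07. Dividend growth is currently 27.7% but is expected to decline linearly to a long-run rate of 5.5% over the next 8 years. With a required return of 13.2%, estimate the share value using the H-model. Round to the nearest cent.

H-model: P₀ = D₀[(1+g_L) + H(g_S−g_L)]/(r−g_L), with H = 8/2 = 4.
P₀ = 2.07 × [(1+0.055) + 4×(0.277−0.055)] / (0.132−0.055)
   = 2.07 × 1.9430 / 0.077 = 52.2339

$52.23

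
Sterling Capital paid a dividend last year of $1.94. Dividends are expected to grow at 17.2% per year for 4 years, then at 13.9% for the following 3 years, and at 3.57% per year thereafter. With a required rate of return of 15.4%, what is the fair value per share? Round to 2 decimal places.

$31.47

Three-stage DDM. Project D₁…D_7; terminal Gordon value at t=7 with g = 0.0357; discount at r = 0.154.
D_1 = 2.2737
D_2 = 2.6648
D_3 = 3.1231
D_4 = 3.6603
D_5 = 4.1690
D_6 = 4.7485
D_7 = 5.4086
TV_7 = 5.6017/(0.154−0.0357) = 47.3514
P₀ = Σ Dₜ/(1+r)ᵗ + TV_7/(1+r)^7 = 31.4732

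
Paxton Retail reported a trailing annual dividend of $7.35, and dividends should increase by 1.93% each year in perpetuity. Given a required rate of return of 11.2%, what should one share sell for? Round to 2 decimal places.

$80.82

Gordon growth model: P₀ = D₁/(r − g). D₁ = 7.35 × (1 + 0.0193) = 7.4919.
P₀ = 7.4919 / (0.112 − 0.0193) = 7.4919 / 0.0927 = 80.8183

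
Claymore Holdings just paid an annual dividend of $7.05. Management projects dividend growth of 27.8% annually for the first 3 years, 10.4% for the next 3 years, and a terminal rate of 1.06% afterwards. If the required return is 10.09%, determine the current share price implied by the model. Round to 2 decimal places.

Three-stage DDM. Project D₁…D_6; terminal Gordon value at t=6 with g = 0.0106; discount at r = 0.1009.
D_1 = 9.0099
D_2 = 11.5147
D_3 = 14.7157
D_4 = 16.2462
D_5 = 17.9358
D_6 = 19.8011
TV_6 = 20.0110/(0.1009−0.0106) = 221.6055
P₀ = Σ Dₜ/(1+r)ᵗ + TV_6/(1+r)^6 = 186.4659

$186.47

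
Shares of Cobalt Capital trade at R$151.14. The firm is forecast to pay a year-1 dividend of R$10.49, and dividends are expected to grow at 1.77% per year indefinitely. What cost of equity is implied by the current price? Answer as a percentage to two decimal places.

8.71%

Rearranging the constant-growth DDM: r = D₁/P₀ + g.
r = 10.4900 / 151.14 + 0.0177 = 0.06941 + 0.0177 = 0.08711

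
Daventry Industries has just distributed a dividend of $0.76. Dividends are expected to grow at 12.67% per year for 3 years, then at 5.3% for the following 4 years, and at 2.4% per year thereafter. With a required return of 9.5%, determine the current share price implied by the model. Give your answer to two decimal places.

Three-stage DDM. Project D₁…D_7; terminal Gordon value at t=7 with g = 0.024; discount at r = 0.095.
D_1 = 0.8563
D_2 = 0.9648
D_3 = 1.0870
D_4 = 1.1446
D_5 = 1.2053
D_6 = 1.2692
D_7 = 1.3364
TV_7 = 1.3685/(0.095−0.024) = 19.2750
P₀ = Σ Dₜ/(1+r)ᵗ + TV_7/(1+r)^7 = 15.6323

$15.63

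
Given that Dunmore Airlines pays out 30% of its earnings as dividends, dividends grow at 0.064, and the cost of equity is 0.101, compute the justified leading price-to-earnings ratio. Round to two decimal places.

Justified leading P/E = b/(r−g) = 0.30/(0.101−0.064) = 8.1081

8.11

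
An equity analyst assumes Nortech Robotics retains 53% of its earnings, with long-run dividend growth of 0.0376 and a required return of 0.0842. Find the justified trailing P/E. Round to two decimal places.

10.47

Payout ratio b = 1 − 0.53 = 0.47.
Justified trailing P/E = b(1+g)/(r−g) = 0.47×(1+0.0376)/(0.0842−0.0376) = 10.4651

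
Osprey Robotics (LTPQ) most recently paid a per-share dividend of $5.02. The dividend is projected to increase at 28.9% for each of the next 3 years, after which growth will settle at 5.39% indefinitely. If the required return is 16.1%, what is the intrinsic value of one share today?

$86.24

Two-stage DDM. Project D₁…D_3 at 0.289, terminal growth 0.0539, discount at r = 0.161.
D_1 = 6.4708
D_2 = 8.3408
D_3 = 10.7513
Terminal value at t=3: TV = D_4/(r−g) = 11.3308/(0.161−0.0539) = 105.7968
P₀ = 6.4708/(1+0.161)^1 + 8.3408/(1+0.161)^2 + 10.7513/(1+0.161)^3 + 105.7968/(1+0.161)^3 = 86.2360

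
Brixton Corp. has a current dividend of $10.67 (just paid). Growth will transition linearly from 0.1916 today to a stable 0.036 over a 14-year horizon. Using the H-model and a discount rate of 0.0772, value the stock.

$550.39

H-model: P₀ = D₀[(1+g_L) + H(g_S−g_L)]/(r−g_L), with H = 14/2 = 7.
P₀ = 10.67 × [(1+0.036) + 7×(0.1916−0.036)] / (0.0772−0.036)
   = 10.67 × 2.1252 / 0.0412 = 550.3855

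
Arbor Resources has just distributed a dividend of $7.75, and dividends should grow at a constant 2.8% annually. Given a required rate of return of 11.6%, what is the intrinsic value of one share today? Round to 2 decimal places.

Gordon growth model: P₀ = D₁/(r − g). D₁ = 7.75 × (1 + 0.028) = 7.9670.
P₀ = 7.9670 / (0.116 − 0.028) = 7.9670 / 0.088 = 90.5341

$90.53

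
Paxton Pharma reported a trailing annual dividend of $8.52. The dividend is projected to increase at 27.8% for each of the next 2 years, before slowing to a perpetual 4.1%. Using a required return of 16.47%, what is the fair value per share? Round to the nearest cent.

$105.94

Two-stage DDM. Project D₁…D_2 at 0.278, terminal growth 0.041, discount at r = 0.1647.
D_1 = 10.8886
D_2 = 13.9156
Terminal value at t=2: TV = D_3/(r−g) = 14.4861/(0.1647−0.041) = 117.1069
P₀ = 10.8886/(1+0.1647)^1 + 13.9156/(1+0.1647)^2 + 117.1069/(1+0.1647)^2 = 105.9356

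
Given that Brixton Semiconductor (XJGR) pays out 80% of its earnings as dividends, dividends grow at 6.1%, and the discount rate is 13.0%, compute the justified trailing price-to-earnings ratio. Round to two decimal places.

12.30

Justified trailing P/E = b(1+g)/(r−g) = 0.80×(1+0.061)/(0.13−0.061) = 12.3014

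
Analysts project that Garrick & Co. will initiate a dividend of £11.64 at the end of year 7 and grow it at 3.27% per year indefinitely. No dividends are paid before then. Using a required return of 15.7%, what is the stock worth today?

Deferred-dividend DDM. At t=6 the remaining stream is a growing perpetuity with first payment D_7 = 11.64.
V_6 = D_7/(r−g) = 11.64/(0.157−0.0327) = 93.6444
P₀ = V_6/(1+r)^6 = 93.6444/(1+0.157)^6 = 39.0375

£39.04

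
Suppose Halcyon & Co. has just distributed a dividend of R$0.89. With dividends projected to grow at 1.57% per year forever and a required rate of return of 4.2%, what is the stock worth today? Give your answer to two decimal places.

R$34.37

Gordon growth model: P₀ = D₁/(r − g). D₁ = 0.89 × (1 + 0.0157) = 0.9040.
P₀ = 0.9040 / (0.042 − 0.0157) = 0.9040 / 0.0263 = 34.3716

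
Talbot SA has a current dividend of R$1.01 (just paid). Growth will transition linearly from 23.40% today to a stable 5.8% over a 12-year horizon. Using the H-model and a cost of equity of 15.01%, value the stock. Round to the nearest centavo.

H-model: P₀ = D₀[(1+g_L) + H(g_S−g_L)]/(r−g_L), with H = 12/2 = 6.
P₀ = 1.01 × [(1+0.058) + 6×(0.234−0.058)] / (0.1501−0.058)
   = 1.01 × 2.1140 / 0.0921 = 23.1828

R$23.18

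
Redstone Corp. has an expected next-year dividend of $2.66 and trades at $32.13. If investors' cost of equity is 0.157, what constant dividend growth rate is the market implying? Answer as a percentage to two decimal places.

7.42%

From P₀ = D₁/(r − g), the implied growth is g = r − D₁/P₀.
g = 0.157 − 2.66/32.13 = 0.157 − 0.08279 = 0.07421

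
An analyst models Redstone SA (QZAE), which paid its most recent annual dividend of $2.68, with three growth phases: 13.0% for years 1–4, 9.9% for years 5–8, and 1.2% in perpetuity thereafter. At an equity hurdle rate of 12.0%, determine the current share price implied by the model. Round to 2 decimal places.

$45.68

Three-stage DDM. Project D₁…D_8; terminal Gordon value at t=8 with g = 0.012; discount at r = 0.12.
D_1 = 3.0284
D_2 = 3.4221
D_3 = 3.8670
D_4 = 4.3697
D_5 = 4.8023
D_6 = 5.2777
D_7 = 5.8002
D_8 = 6.3744
TV_8 = 6.4509/(0.12−0.012) = 59.7305
P₀ = Σ Dₜ/(1+r)ᵗ + TV_8/(1+r)^8 = 45.6826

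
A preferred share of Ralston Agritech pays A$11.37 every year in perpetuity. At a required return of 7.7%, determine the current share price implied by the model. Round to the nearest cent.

Zero-growth DDM (perpetuity): P₀ = D/r = 11.37 / 0.077 = 147.6623

A$147.66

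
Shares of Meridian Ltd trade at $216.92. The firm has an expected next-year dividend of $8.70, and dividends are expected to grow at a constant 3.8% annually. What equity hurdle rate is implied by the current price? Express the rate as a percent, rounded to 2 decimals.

Rearranging the constant-growth DDM: r = D₁/P₀ + g.
r = 8.7000 / 216.92 + 0.038 = 0.04011 + 0.038 = 0.07811

7.81%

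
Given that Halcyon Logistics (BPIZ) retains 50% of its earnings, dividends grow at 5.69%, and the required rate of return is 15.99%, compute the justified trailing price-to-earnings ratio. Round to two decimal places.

5.13

Payout ratio b = 1 − 0.50 = 0.50.
Justified trailing P/E = b(1+g)/(r−g) = 0.50×(1+0.0569)/(0.1599−0.0569) = 5.1306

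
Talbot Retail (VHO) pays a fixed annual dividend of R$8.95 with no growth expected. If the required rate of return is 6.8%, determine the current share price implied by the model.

Zero-growth DDM (perpetuity): P₀ = D/r = 8.95 / 0.068 = 131.6176

R$131.62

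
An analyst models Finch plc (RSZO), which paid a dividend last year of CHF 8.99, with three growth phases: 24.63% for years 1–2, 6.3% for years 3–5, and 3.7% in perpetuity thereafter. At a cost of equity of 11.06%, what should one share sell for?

Three-stage DDM. Project D₁…D_5; terminal Gordon value at t=5 with g = 0.037; discount at r = 0.1106.
D_1 = 11.2042
D_2 = 13.9638
D_3 = 14.8436
D_4 = 15.7787
D_5 = 16.7728
TV_5 = 17.3934/(0.1106−0.037) = 236.3228
P₀ = Σ Dₜ/(1+r)ᵗ + TV_5/(1+r)^5 = 192.4116

CHF 192.41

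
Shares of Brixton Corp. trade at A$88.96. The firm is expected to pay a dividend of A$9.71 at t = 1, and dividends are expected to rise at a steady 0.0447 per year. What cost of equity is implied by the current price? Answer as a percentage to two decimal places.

Rearranging the constant-growth DDM: r = D₁/P₀ + g.
r = 9.7100 / 88.96 + 0.0447 = 0.10915 + 0.0447 = 0.15385

15.39%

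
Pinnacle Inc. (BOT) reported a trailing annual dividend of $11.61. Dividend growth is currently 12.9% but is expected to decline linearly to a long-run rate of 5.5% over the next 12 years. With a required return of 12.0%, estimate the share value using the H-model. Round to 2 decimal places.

$267.74

H-model: P₀ = D₀[(1+g_L) + H(g_S−g_L)]/(r−g_L), with H = 12/2 = 6.
P₀ = 11.61 × [(1+0.055) + 6×(0.129−0.055)] / (0.12−0.055)
   = 11.61 × 1.4990 / 0.065 = 267.7445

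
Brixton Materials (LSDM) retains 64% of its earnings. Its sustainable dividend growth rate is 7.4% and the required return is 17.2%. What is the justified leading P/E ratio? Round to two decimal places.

3.67

Payout ratio b = 1 − 0.64 = 0.36.
Justified leading P/E = b/(r−g) = 0.36/(0.172−0.074) = 3.6735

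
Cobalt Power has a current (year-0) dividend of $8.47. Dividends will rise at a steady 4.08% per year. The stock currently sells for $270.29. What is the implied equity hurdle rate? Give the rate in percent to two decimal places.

Rearranging the constant-growth DDM: r = D₁/P₀ + g.
D₁ = 8.47 × (1 + 0.0408) = 8.8156.
r = 8.8156 / 270.29 + 0.0408 = 0.03262 + 0.0408 = 0.07342

7.34%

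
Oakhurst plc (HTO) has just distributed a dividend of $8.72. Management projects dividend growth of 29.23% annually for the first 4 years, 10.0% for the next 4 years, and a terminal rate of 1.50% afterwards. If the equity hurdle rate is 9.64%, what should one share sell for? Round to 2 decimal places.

Three-stage DDM. Project D₁…D_8; terminal Gordon value at t=8 with g = 0.015; discount at r = 0.0964.
D_1 = 11.2689
D_2 = 14.5627
D_3 = 18.8194
D_4 = 24.3204
D_5 = 26.7524
D_6 = 29.4276
D_7 = 32.3704
D_8 = 35.6074
TV_8 = 36.1415/(0.0964−0.015) = 443.9993
P₀ = Σ Dₜ/(1+r)ᵗ + TV_8/(1+r)^8 = 334.0106

$334.01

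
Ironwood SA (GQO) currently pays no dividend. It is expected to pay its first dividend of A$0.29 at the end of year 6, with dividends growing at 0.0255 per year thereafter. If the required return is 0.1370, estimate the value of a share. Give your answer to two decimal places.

Deferred-dividend DDM. At t=5 the remaining stream is a growing perpetuity with first payment D_6 = 0.29.
V_5 = D_6/(r−g) = 0.29/(0.137−0.0255) = 2.6009
P₀ = V_5/(1+r)^5 = 2.6009/(1+0.137)^5 = 1.3687

A$1.37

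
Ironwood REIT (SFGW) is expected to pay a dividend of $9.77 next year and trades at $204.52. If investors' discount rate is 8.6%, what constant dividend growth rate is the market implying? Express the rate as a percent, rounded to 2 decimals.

From P₀ = D₁/(r − g), the implied growth is g = r − D₁/P₀.
g = 0.086 − 9.77/204.52 = 0.086 − 0.04777 = 0.03823

3.82%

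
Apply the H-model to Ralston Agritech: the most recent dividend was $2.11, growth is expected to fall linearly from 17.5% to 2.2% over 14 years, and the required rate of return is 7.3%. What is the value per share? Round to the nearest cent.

$86.59

H-model: P₀ = D₀[(1+g_L) + H(g_S−g_L)]/(r−g_L), with H = 14/2 = 7.
P₀ = 2.11 × [(1+0.022) + 7×(0.175−0.022)] / (0.073−0.022)
   = 2.11 × 2.0930 / 0.051 = 86.5927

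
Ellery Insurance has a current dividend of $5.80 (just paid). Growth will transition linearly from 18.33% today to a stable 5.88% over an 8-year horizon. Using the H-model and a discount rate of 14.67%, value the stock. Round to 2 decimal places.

$102.72

H-model: P₀ = D₀[(1+g_L) + H(g_S−g_L)]/(r−g_L), with H = 8/2 = 4.
P₀ = 5.80 × [(1+0.0588) + 4×(0.1833−0.0588)] / (0.1467−0.0588)
   = 5.80 × 1.5568 / 0.0879 = 102.7240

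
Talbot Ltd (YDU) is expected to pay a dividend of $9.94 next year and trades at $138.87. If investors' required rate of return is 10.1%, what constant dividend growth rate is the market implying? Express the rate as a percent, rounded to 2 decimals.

2.94%

From P₀ = D₁/(r − g), the implied growth is g = r − D₁/P₀.
g = 0.101 − 9.94/138.87 = 0.101 − 0.07158 = 0.02942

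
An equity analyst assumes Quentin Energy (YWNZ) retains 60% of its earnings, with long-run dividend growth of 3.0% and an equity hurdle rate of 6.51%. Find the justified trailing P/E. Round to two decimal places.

11.74

Payout ratio b = 1 − 0.60 = 0.40.
Justified trailing P/E = b(1+g)/(r−g) = 0.40×(1+0.03)/(0.0651−0.03) = 11.7379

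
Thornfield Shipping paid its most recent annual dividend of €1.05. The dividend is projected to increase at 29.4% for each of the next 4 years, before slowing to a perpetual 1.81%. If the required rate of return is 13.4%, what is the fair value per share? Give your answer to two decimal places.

Two-stage DDM. Project D₁…D_4 at 0.294, terminal growth 0.0181, discount at r = 0.134.
D_1 = 1.3587
D_2 = 1.7582
D_3 = 2.2751
D_4 = 2.9439
Terminal value at t=4: TV = D_5/(r−g) = 2.9972/(0.134−0.0181) = 25.8603
P₀ = 1.3587/(1+0.134)^1 + 1.7582/(1+0.134)^2 + 2.2751/(1+0.134)^3 + 2.9439/(1+0.134)^4 + 25.8603/(1+0.134)^4 = 21.5437

€21.54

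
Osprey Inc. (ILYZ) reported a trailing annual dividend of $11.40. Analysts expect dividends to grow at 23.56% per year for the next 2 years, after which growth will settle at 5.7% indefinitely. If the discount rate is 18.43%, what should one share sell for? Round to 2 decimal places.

$127.34

Two-stage DDM. Project D₁…D_2 at 0.2356, terminal growth 0.057, discount at r = 0.1843.
D_1 = 14.0858
D_2 = 17.4045
Terminal value at t=2: TV = D_3/(r−g) = 18.3965/(0.1843−0.057) = 144.5131
P₀ = 14.0858/(1+0.1843)^1 + 17.4045/(1+0.1843)^2 + 144.5131/(1+0.1843)^2 = 127.3376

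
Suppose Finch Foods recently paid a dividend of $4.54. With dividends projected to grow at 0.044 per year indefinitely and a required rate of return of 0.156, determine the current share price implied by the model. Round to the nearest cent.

Gordon growth model: P₀ = D₁/(r − g). D₁ = 4.54 × (1 + 0.044) = 4.7398.
P₀ = 4.7398 / (0.156 − 0.044) = 4.7398 / 0.112 = 42.3193

$42.32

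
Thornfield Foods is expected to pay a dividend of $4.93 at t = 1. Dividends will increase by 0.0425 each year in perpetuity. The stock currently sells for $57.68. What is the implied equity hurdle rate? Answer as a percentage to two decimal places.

12.80%

Rearranging the constant-growth DDM: r = D₁/P₀ + g.
r = 4.9300 / 57.68 + 0.0425 = 0.08547 + 0.0425 = 0.12797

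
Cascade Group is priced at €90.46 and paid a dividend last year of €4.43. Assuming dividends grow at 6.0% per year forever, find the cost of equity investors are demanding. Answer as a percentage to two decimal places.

Rearranging the constant-growth DDM: r = D₁/P₀ + g.
D₁ = 4.43 × (1 + 0.06) = 4.6958.
r = 4.6958 / 90.46 + 0.06 = 0.05191 + 0.06 = 0.11191

11.19%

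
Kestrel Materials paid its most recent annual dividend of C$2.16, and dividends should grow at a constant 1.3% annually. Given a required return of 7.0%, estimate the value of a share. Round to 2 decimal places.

Gordon growth model: P₀ = D₁/(r − g). D₁ = 2.16 × (1 + 0.013) = 2.1881.
P₀ = 2.1881 / (0.07 − 0.013) = 2.1881 / 0.057 = 38.3874

C$38.39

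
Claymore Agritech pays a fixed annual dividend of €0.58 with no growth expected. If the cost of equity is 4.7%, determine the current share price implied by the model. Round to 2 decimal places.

Zero-growth DDM (perpetuity): P₀ = D/r = 0.58 / 0.047 = 12.3404

€12.34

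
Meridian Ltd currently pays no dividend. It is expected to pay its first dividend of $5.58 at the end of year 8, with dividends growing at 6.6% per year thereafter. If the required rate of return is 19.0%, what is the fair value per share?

$13.32

Deferred-dividend DDM. At t=7 the remaining stream is a growing perpetuity with first payment D_8 = 5.58.
V_7 = D_8/(r−g) = 5.58/(0.19−0.066) = 45.0000
P₀ = V_7/(1+r)^7 = 45.0000/(1+0.19)^7 = 13.3163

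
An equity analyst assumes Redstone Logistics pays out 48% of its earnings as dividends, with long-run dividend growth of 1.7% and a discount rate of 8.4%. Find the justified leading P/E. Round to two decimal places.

Justified leading P/E = b/(r−g) = 0.48/(0.084−0.017) = 7.1642

7.16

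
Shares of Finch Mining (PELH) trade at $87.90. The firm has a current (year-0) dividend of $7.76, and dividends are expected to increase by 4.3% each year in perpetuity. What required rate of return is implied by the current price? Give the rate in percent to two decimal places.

Rearranging the constant-growth DDM: r = D₁/P₀ + g.
D₁ = 7.76 × (1 + 0.043) = 8.0937.
r = 8.0937 / 87.90 + 0.043 = 0.09208 + 0.043 = 0.13508

13.51%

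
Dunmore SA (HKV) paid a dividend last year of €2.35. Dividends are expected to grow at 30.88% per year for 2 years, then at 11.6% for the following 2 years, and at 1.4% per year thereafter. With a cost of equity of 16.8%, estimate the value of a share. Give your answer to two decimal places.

Three-stage DDM. Project D₁…D_4; terminal Gordon value at t=4 with g = 0.014; discount at r = 0.168.
D_1 = 3.0757
D_2 = 4.0254
D_3 = 4.4924
D_4 = 5.0135
TV_4 = 5.0837/(0.168−0.014) = 33.0111
P₀ = Σ Dₜ/(1+r)ᵗ + TV_4/(1+r)^4 = 28.8346

€28.83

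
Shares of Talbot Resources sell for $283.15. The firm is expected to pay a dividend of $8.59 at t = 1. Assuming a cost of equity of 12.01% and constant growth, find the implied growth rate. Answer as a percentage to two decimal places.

From P₀ = D₁/(r − g), the implied growth is g = r − D₁/P₀.
g = 0.1201 − 8.59/283.15 = 0.1201 − 0.03034 = 0.08976

8.98%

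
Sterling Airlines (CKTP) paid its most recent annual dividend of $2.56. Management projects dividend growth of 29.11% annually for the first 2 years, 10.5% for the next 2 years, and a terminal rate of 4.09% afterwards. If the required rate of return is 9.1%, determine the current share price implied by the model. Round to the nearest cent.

$90.33

Three-stage DDM. Project D₁…D_4; terminal Gordon value at t=4 with g = 0.0409; discount at r = 0.091.
D_1 = 3.3052
D_2 = 4.2674
D_3 = 4.7154
D_4 = 5.2106
TV_4 = 5.4237/(0.091−0.0409) = 108.2569
P₀ = Σ Dₜ/(1+r)ᵗ + TV_4/(1+r)^4 = 90.3348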